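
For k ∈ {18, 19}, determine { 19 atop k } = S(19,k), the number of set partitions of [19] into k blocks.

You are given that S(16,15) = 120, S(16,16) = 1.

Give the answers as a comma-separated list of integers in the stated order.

r17: T_17,16=16×1+120=136; T_17,17=17×0+1=1
r18: T_18,17=17×1+136=153; T_18,18=18×0+1=1
r19: T_19,18=18×1+153=171; T_19,19=19×0+1=1
Read S(19,18) = 171, S(19,19) = 1.

171, 1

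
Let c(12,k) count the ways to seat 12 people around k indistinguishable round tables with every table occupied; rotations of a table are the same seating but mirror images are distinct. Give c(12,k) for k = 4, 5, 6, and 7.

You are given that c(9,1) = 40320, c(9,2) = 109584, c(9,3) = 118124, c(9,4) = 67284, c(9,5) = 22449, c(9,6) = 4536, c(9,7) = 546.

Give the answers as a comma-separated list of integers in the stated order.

105258076, 45995730, 13339535, 2637558

@10  (10,2):109584·9+40320→1026576, (10,3):118124·9+109584→1172700, (10,4):67284·9+118124→723680, (10,5):22449·9+67284→269325, (10,6):4536·9+22449→63273, (10,7):546·9+4536→9450
@11  (11,3):1172700·10+1026576→12753576, (11,4):723680·10+1172700→8409500, (11,5):269325·10+723680→3416930, (11,6):63273·10+269325→902055, (11,7):9450·10+63273→157773
@12  (12,4):8409500·11+12753576→105258076, (12,5):3416930·11+8409500→45995730, (12,6):902055·11+3416930→13339535, (12,7):157773·11+902055→2637558
Read c(12,4) = 105258076, c(12,5) = 45995730, c(12,6) = 13339535, c(12,7) = 2637558.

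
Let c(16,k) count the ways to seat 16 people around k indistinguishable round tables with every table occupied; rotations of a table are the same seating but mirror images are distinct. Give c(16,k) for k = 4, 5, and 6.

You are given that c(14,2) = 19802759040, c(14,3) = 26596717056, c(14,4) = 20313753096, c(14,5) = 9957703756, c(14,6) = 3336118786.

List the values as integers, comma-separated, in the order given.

5056995703824, 2706813345600, 1009672107080

r15: T_15,3=14×26596717056+19802759040=392156797824; T_15,4=14×20313753096+26596717056=310989260400; T_15,5=14×9957703756+20313753096=159721605680; T_15,6=14×3336118786+9957703756=56663366760
r16: T_16,4=15×310989260400+392156797824=5056995703824; T_16,5=15×159721605680+310989260400=2706813345600; T_16,6=15×56663366760+159721605680=1009672107080
Read c(16,4) = 5056995703824, c(16,5) = 2706813345600, c(16,6) = 1009672107080.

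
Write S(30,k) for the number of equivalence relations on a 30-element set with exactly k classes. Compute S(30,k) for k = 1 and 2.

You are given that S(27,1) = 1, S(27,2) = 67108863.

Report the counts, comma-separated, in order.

1, 536870911

[28] T[28,1]:1*1+0=1 · T[28,2]:2*67108863+1=134217727
[29] T[29,1]:1*1+0=1 · T[29,2]:2*134217727+1=268435455
[30] T[30,1]:1*1+0=1 · T[30,2]:2*268435455+1=536870911
Read S(30,1) = 1, S(30,2) = 536870911.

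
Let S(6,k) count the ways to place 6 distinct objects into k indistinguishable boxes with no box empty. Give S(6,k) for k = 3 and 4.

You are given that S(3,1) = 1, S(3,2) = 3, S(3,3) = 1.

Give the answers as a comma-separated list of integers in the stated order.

90, 65

i=4: T(4,1)=0+1·1=1 | T(4,2)=1+2·3=7 | T(4,3)=3+3·1=6 | T(4,4)=1+4·0=1
i=5: T(5,2)=1+2·7=15 | T(5,3)=7+3·6=25 | T(5,4)=6+4·1=10
i=6: T(6,3)=15+3·25=90 | T(6,4)=25+4·10=65
Read S(6,3) = 90, S(6,4) = 65.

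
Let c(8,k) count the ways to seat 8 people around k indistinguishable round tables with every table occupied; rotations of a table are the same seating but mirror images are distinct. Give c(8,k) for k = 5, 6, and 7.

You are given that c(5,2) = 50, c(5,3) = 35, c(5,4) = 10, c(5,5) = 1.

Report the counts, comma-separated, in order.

i=6: T(6,3)=50+5·35=225 | T(6,4)=35+5·10=85 | T(6,5)=10+5·1=15 | T(6,6)=1+5·0=1
i=7: T(7,4)=225+6·85=735 | T(7,5)=85+6·15=175 | T(7,6)=15+6·1=21 | T(7,7)=1+6·0=1
i=8: T(8,5)=735+7·175=1960 | T(8,6)=175+7·21=322 | T(8,7)=21+7·1=28
Read c(8,5) = 1960, c(8,6) = 322, c(8,7) = 28.

1960, 322, 28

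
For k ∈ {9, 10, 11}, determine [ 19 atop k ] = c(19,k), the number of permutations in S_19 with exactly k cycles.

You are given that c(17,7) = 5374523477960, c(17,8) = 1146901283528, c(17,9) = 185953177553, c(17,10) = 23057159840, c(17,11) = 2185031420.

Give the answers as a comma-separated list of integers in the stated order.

102417740732658, 14710753408923, 1661573386473

@18  (18,8):1146901283528·17+5374523477960→24871845297936, (18,9):185953177553·17+1146901283528→4308105301929, (18,10):23057159840·17+185953177553→577924894833, (18,11):2185031420·17+23057159840→60202693980
@19  (19,9):4308105301929·18+24871845297936→102417740732658, (19,10):577924894833·18+4308105301929→14710753408923, (19,11):60202693980·18+577924894833→1661573386473
Read c(19,9) = 102417740732658, c(19,10) = 14710753408923, c(19,11) = 1661573386473.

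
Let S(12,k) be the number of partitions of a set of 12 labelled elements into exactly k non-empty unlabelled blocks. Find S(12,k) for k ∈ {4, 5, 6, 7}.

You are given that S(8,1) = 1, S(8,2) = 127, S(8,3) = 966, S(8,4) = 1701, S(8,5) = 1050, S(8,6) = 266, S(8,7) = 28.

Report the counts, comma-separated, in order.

i=9: T(9,1)=0+1·1=1 | T(9,2)=1+2·127=255 | T(9,3)=127+3·966=3025 | T(9,4)=966+4·1701=7770 | T(9,5)=1701+5·1050=6951 | T(9,6)=1050+6·266=2646 | T(9,7)=266+7·28=462
i=10: T(10,2)=1+2·255=511 | T(10,3)=255+3·3025=9330 | T(10,4)=3025+4·7770=34105 | T(10,5)=7770+5·6951=42525 | T(10,6)=6951+6·2646=22827 | T(10,7)=2646+7·462=5880
i=11: T(11,3)=511+3·9330=28501 | T(11,4)=9330+4·34105=145750 | T(11,5)=34105+5·42525=246730 | T(11,6)=42525+6·22827=179487 | T(11,7)=22827+7·5880=63987
i=12: T(12,4)=28501+4·145750=611501 | T(12,5)=145750+5·246730=1379400 | T(12,6)=246730+6·179487=1323652 | T(12,7)=179487+7·63987=627396
Read S(12,4) = 611501, S(12,5) = 1379400, S(12,6) = 1323652, S(12,7) = 627396.

611501, 1379400, 1323652, 627396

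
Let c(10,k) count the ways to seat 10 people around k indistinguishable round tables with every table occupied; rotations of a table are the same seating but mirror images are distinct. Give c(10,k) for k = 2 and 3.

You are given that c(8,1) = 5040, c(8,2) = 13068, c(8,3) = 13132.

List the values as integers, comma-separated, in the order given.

1026576, 1172700

row 9: T[9][1]=8·5040+0=40320  T[9][2]=8·13068+5040=109584  T[9][3]=8·13132+13068=118124
row 10: T[10][2]=9·109584+40320=1026576  T[10][3]=9·118124+109584=1172700
Read c(10,2) = 1026576, c(10,3) = 1172700.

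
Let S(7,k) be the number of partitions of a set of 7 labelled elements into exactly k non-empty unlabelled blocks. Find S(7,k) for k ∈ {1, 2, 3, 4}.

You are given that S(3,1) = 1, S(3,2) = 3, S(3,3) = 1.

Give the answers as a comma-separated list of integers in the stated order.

@4  (4,1):1·1+0→1, (4,2):3·2+1→7, (4,3):1·3+3→6, (4,4):0·4+1→1
@5  (5,1):1·1+0→1, (5,2):7·2+1→15, (5,3):6·3+7→25, (5,4):1·4+6→10
@6  (6,1):1·1+0→1, (6,2):15·2+1→31, (6,3):25·3+15→90, (6,4):10·4+25→65
@7  (7,1):1·1+0→1, (7,2):31·2+1→63, (7,3):90·3+31→301, (7,4):65·4+90→350
Read S(7,1) = 1, S(7,2) = 63, S(7,3) = 301, S(7,4) = 350.

1, 63, 301, 350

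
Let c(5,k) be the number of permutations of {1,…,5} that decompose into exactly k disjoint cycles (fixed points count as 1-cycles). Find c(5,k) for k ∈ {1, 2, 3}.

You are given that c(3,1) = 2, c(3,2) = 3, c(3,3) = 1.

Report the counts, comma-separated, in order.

@4  (4,1):2·3+0→6, (4,2):3·3+2→11, (4,3):1·3+3→6
@5  (5,1):6·4+0→24, (5,2):11·4+6→50, (5,3):6·4+11→35
Read c(5,1) = 24, c(5,2) = 50, c(5,3) = 35.

24, 50, 35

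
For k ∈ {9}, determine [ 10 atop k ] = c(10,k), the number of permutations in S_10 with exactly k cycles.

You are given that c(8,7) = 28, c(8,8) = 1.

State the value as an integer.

[9] T[9,8]:8*1+28=36 · T[9,9]:8*0+1=1
[10] T[10,9]:9*1+36=45
Read c(10,9) = 45.

45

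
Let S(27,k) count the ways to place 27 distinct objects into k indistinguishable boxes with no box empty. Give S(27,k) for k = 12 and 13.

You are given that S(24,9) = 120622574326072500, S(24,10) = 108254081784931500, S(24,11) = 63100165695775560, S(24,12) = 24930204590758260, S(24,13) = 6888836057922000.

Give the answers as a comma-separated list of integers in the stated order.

[25] T[25,10]:10*108254081784931500+120622574326072500=1203163392175387500 · T[25,11]:11*63100165695775560+108254081784931500=802355904438462660 · T[25,12]:12*24930204590758260+63100165695775560=362262620784874680 · T[25,13]:13*6888836057922000+24930204590758260=114485073343744260
[26] T[26,11]:11*802355904438462660+1203163392175387500=10029078340998476760 · T[26,12]:12*362262620784874680+802355904438462660=5149507353856958820 · T[26,13]:13*114485073343744260+362262620784874680=1850568574253550060
[27] T[27,12]:12*5149507353856958820+10029078340998476760=71823166587281982600 · T[27,13]:13*1850568574253550060+5149507353856958820=29206898819153109600
Read S(27,12) = 71823166587281982600, S(27,13) = 29206898819153109600.

71823166587281982600, 29206898819153109600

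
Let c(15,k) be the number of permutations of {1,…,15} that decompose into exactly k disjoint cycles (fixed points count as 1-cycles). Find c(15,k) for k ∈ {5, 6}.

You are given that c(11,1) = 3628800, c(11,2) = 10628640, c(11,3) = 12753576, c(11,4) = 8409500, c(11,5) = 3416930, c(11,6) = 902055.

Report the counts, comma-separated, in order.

@12  (12,2):10628640·11+3628800→120543840, (12,3):12753576·11+10628640→150917976, (12,4):8409500·11+12753576→105258076, (12,5):3416930·11+8409500→45995730, (12,6):902055·11+3416930→13339535
@13  (13,3):150917976·12+120543840→1931559552, (13,4):105258076·12+150917976→1414014888, (13,5):45995730·12+105258076→657206836, (13,6):13339535·12+45995730→206070150
@14  (14,4):1414014888·13+1931559552→20313753096, (14,5):657206836·13+1414014888→9957703756, (14,6):206070150·13+657206836→3336118786
@15  (15,5):9957703756·14+20313753096→159721605680, (15,6):3336118786·14+9957703756→56663366760
Read c(15,5) = 159721605680, c(15,6) = 56663366760.

159721605680, 56663366760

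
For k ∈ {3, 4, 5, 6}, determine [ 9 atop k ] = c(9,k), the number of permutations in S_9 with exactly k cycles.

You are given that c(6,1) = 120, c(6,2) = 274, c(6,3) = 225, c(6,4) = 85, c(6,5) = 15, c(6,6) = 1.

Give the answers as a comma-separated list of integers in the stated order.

118124, 67284, 22449, 4536

@7  (7,1):120·6+0→720, (7,2):274·6+120→1764, (7,3):225·6+274→1624, (7,4):85·6+225→735, (7,5):15·6+85→175, (7,6):1·6+15→21
@8  (8,2):1764·7+720→13068, (8,3):1624·7+1764→13132, (8,4):735·7+1624→6769, (8,5):175·7+735→1960, (8,6):21·7+175→322
@9  (9,3):13132·8+13068→118124, (9,4):6769·8+13132→67284, (9,5):1960·8+6769→22449, (9,6):322·8+1960→4536
Read c(9,3) = 118124, c(9,4) = 67284, c(9,5) = 22449, c(9,6) = 4536.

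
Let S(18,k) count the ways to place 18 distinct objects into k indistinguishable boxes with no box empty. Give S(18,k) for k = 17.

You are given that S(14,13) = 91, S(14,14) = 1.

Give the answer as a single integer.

153

@15  (15,14):1·14+91→105, (15,15):0·15+1→1
@16  (16,15):1·15+105→120, (16,16):0·16+1→1
@17  (17,16):1·16+120→136, (17,17):0·17+1→1
@18  (18,17):1·17+136→153
Read S(18,17) = 153.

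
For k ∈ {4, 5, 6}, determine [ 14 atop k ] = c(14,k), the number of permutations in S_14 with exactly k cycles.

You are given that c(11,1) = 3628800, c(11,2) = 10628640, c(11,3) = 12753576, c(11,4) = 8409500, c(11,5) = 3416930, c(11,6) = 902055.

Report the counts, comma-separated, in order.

20313753096, 9957703756, 3336118786

r12: T_12,2=11×10628640+3628800=120543840; T_12,3=11×12753576+10628640=150917976; T_12,4=11×8409500+12753576=105258076; T_12,5=11×3416930+8409500=45995730; T_12,6=11×902055+3416930=13339535
r13: T_13,3=12×150917976+120543840=1931559552; T_13,4=12×105258076+150917976=1414014888; T_13,5=12×45995730+105258076=657206836; T_13,6=12×13339535+45995730=206070150
r14: T_14,4=13×1414014888+1931559552=20313753096; T_14,5=13×657206836+1414014888=9957703756; T_14,6=13×206070150+657206836=3336118786
Read c(14,4) = 20313753096, c(14,5) = 9957703756, c(14,6) = 3336118786.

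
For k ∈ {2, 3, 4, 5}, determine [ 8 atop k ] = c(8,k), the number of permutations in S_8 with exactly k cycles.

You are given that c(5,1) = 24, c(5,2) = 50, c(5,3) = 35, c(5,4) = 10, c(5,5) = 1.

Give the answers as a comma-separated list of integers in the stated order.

13068, 13132, 6769, 1960

r6: T_6,1=5×24+0=120; T_6,2=5×50+24=274; T_6,3=5×35+50=225; T_6,4=5×10+35=85; T_6,5=5×1+10=15
r7: T_7,1=6×120+0=720; T_7,2=6×274+120=1764; T_7,3=6×225+274=1624; T_7,4=6×85+225=735; T_7,5=6×15+85=175
r8: T_8,2=7×1764+720=13068; T_8,3=7×1624+1764=13132; T_8,4=7×735+1624=6769; T_8,5=7×175+735=1960
Read c(8,2) = 13068, c(8,3) = 13132, c(8,4) = 6769, c(8,5) = 1960.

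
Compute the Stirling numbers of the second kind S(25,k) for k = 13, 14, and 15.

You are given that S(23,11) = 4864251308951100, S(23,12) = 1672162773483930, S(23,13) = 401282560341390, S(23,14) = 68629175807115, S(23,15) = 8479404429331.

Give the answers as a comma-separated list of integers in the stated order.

[24] T[24,12]:12*1672162773483930+4864251308951100=24930204590758260 · T[24,13]:13*401282560341390+1672162773483930=6888836057922000 · T[24,14]:14*68629175807115+401282560341390=1362091021641000 · T[24,15]:15*8479404429331+68629175807115=195820242247080
[25] T[25,13]:13*6888836057922000+24930204590758260=114485073343744260 · T[25,14]:14*1362091021641000+6888836057922000=25958110360896000 · T[25,15]:15*195820242247080+1362091021641000=4299394655347200
Read S(25,13) = 114485073343744260, S(25,14) = 25958110360896000, S(25,15) = 4299394655347200.

114485073343744260, 25958110360896000, 4299394655347200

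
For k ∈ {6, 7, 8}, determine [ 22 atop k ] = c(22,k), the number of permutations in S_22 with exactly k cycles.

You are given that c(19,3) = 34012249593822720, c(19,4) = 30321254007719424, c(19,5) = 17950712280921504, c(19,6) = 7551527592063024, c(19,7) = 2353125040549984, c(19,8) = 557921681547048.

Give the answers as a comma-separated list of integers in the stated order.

83637381699544802976, 28939583397335447760, 7744654310169576800

r20: T_20,4=19×30321254007719424+34012249593822720=610116075740491776; T_20,5=19×17950712280921504+30321254007719424=371384787345228000; T_20,6=19×7551527592063024+17950712280921504=161429736530118960; T_20,7=19×2353125040549984+7551527592063024=52260903362512720; T_20,8=19×557921681547048+2353125040549984=12953636989943896
r21: T_21,5=20×371384787345228000+610116075740491776=8037811822645051776; T_21,6=20×161429736530118960+371384787345228000=3599979517947607200; T_21,7=20×52260903362512720+161429736530118960=1206647803780373360; T_21,8=20×12953636989943896+52260903362512720=311333643161390640
r22: T_22,6=21×3599979517947607200+8037811822645051776=83637381699544802976; T_22,7=21×1206647803780373360+3599979517947607200=28939583397335447760; T_22,8=21×311333643161390640+1206647803780373360=7744654310169576800
Read c(22,6) = 83637381699544802976, c(22,7) = 28939583397335447760, c(22,8) = 7744654310169576800.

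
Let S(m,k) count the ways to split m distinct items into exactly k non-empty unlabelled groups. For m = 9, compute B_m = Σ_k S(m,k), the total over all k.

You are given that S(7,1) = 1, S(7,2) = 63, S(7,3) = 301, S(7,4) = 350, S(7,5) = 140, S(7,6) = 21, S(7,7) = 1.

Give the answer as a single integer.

@8  (8,1):1·1+0→1, (8,2):63·2+1→127, (8,3):301·3+63→966, (8,4):350·4+301→1701, (8,5):140·5+350→1050, (8,6):21·6+140→266, (8,7):1·7+21→28, (8,8):0·8+1→1
@9  (9,1):1·1+0→1, (9,2):127·2+1→255, (9,3):966·3+127→3025, (9,4):1701·4+966→7770, (9,5):1050·5+1701→6951, (9,6):266·6+1050→2646, (9,7):28·7+266→462, (9,8):1·8+28→36, (9,9):0·9+1→1
B_9 = ΣS(9,k) = 1+255+3025+7770+6951+2646+462+36+1 = 21147

21147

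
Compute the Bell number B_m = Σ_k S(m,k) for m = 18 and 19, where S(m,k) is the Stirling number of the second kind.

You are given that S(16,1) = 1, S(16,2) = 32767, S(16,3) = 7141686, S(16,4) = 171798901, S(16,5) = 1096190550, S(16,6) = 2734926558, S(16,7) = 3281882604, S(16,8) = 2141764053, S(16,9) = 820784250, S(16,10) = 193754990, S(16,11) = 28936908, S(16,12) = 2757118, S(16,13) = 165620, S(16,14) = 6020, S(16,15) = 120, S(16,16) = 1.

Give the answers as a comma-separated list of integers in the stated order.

[17] T[17,1]:1*1+0=1 · T[17,2]:2*32767+1=65535 · T[17,3]:3*7141686+32767=21457825 · T[17,4]:4*171798901+7141686=694337290 · T[17,5]:5*1096190550+171798901=5652751651 · T[17,6]:6*2734926558+1096190550=17505749898 · T[17,7]:7*3281882604+2734926558=25708104786 · T[17,8]:8*2141764053+3281882604=20415995028 · T[17,9]:9*820784250+2141764053=9528822303 · T[17,10]:10*193754990+820784250=2758334150 · T[17,11]:11*28936908+193754990=512060978 · T[17,12]:12*2757118+28936908=62022324 · T[17,13]:13*165620+2757118=4910178 · T[17,14]:14*6020+165620=249900 · T[17,15]:15*120+6020=7820 · T[17,16]:16*1+120=136 · T[17,17]:17*0+1=1
[18] T[18,1]:1*1+0=1 · T[18,2]:2*65535+1=131071 · T[18,3]:3*21457825+65535=64439010 · T[18,4]:4*694337290+21457825=2798806985 · T[18,5]:5*5652751651+694337290=28958095545 · T[18,6]:6*17505749898+5652751651=110687251039 · T[18,7]:7*25708104786+17505749898=197462483400 · T[18,8]:8*20415995028+25708104786=189036065010 · T[18,9]:9*9528822303+20415995028=106175395755 · T[18,10]:10*2758334150+9528822303=37112163803 · T[18,11]:11*512060978+2758334150=8391004908 · T[18,12]:12*62022324+512060978=1256328866 · T[18,13]:13*4910178+62022324=125854638 · T[18,14]:14*249900+4910178=8408778 · T[18,15]:15*7820+249900=367200 · T[18,16]:16*136+7820=9996 · T[18,17]:17*1+136=153 · T[18,18]:18*0+1=1
[19] T[19,1]:1*1+0=1 · T[19,2]:2*131071+1=262143 · T[19,3]:3*64439010+131071=193448101 · T[19,4]:4*2798806985+64439010=11259666950 · T[19,5]:5*28958095545+2798806985=147589284710 · T[19,6]:6*110687251039+28958095545=693081601779 · T[19,7]:7*197462483400+110687251039=1492924634839 · T[19,8]:8*189036065010+197462483400=1709751003480 · T[19,9]:9*106175395755+189036065010=1144614626805 · T[19,10]:10*37112163803+106175395755=477297033785 · T[19,11]:11*8391004908+37112163803=129413217791 · T[19,12]:12*1256328866+8391004908=23466951300 · T[19,13]:13*125854638+1256328866=2892439160 · T[19,14]:14*8408778+125854638=243577530 · T[19,15]:15*367200+8408778=13916778 · T[19,16]:16*9996+367200=527136 · T[19,17]:17*153+9996=12597 · T[19,18]:18*1+153=171 · T[19,19]:19*0+1=1
B_18 = ΣS(18,k) = 1+131071+64439010+2798806985+28958095545+110687251039+197462483400+189036065010+106175395755+37112163803+8391004908+1256328866+125854638+8408778+367200+9996+153+1 = 682076806159
B_19 = ΣS(19,k) = 1+262143+193448101+11259666950+147589284710+693081601779+1492924634839+1709751003480+1144614626805+477297033785+129413217791+23466951300+2892439160+243577530+13916778+527136+12597+171+1 = 5832742205057

682076806159, 5832742205057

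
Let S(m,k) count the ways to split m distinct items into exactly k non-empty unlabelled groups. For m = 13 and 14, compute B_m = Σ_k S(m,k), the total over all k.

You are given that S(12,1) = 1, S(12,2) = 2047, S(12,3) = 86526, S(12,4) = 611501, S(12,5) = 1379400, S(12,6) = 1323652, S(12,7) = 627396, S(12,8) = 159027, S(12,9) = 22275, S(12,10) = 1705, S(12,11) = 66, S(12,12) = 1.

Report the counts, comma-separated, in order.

i=13: T(13,1)=0+1·1=1 | T(13,2)=1+2·2047=4095 | T(13,3)=2047+3·86526=261625 | T(13,4)=86526+4·611501=2532530 | T(13,5)=611501+5·1379400=7508501 | T(13,6)=1379400+6·1323652=9321312 | T(13,7)=1323652+7·627396=5715424 | T(13,8)=627396+8·159027=1899612 | T(13,9)=159027+9·22275=359502 | T(13,10)=22275+10·1705=39325 | T(13,11)=1705+11·66=2431 | T(13,12)=66+12·1=78 | T(13,13)=1+13·0=1
i=14: T(14,1)=0+1·1=1 | T(14,2)=1+2·4095=8191 | T(14,3)=4095+3·261625=788970 | T(14,4)=261625+4·2532530=10391745 | T(14,5)=2532530+5·7508501=40075035 | T(14,6)=7508501+6·9321312=63436373 | T(14,7)=9321312+7·5715424=49329280 | T(14,8)=5715424+8·1899612=20912320 | T(14,9)=1899612+9·359502=5135130 | T(14,10)=359502+10·39325=752752 | T(14,11)=39325+11·2431=66066 | T(14,12)=2431+12·78=3367 | T(14,13)=78+13·1=91 | T(14,14)=1+14·0=1
B_13 = ΣS(13,k) = 1+4095+261625+2532530+7508501+9321312+5715424+1899612+359502+39325+2431+78+1 = 27644437
B_14 = ΣS(14,k) = 1+8191+788970+10391745+40075035+63436373+49329280+20912320+5135130+752752+66066+3367+91+1 = 190899322

27644437, 190899322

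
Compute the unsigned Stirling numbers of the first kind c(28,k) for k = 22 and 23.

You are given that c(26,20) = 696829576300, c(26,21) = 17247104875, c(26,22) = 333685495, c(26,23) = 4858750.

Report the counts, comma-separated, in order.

r27: T_27,21=26×17247104875+696829576300=1145254303050; T_27,22=26×333685495+17247104875=25922927745; T_27,23=26×4858750+333685495=460012995
r28: T_28,22=27×25922927745+1145254303050=1845173352165; T_28,23=27×460012995+25922927745=38343278610
Read c(28,22) = 1845173352165, c(28,23) = 38343278610.

1845173352165, 38343278610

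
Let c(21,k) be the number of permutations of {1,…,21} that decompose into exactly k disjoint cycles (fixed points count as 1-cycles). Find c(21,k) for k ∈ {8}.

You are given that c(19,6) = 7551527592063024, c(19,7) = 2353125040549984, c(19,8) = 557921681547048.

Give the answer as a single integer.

311333643161390640

@20  (20,7):2353125040549984·19+7551527592063024→52260903362512720, (20,8):557921681547048·19+2353125040549984→12953636989943896
@21  (21,8):12953636989943896·20+52260903362512720→311333643161390640
Read c(21,8) = 311333643161390640.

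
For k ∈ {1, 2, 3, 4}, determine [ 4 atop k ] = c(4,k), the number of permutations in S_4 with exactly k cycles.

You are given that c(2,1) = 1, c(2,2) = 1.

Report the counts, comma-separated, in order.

6, 11, 6, 1

row 3: T[3][1]=2·1+0=2  T[3][2]=2·1+1=3  T[3][3]=2·0+1=1
row 4: T[4][1]=3·2+0=6  T[4][2]=3·3+2=11  T[4][3]=3·1+3=6  T[4][4]=3·0+1=1
Read c(4,1) = 6, c(4,2) = 11, c(4,3) = 6, c(4,4) = 1.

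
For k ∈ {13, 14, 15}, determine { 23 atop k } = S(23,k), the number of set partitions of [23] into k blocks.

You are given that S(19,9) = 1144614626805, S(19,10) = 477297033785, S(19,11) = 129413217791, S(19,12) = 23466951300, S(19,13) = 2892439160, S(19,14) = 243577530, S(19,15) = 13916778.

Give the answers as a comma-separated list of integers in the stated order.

401282560341390, 68629175807115, 8479404429331

[20] T[20,10]:10*477297033785+1144614626805=5917584964655 · T[20,11]:11*129413217791+477297033785=1900842429486 · T[20,12]:12*23466951300+129413217791=411016633391 · T[20,13]:13*2892439160+23466951300=61068660380 · T[20,14]:14*243577530+2892439160=6302524580 · T[20,15]:15*13916778+243577530=452329200
[21] T[21,11]:11*1900842429486+5917584964655=26826851689001 · T[21,12]:12*411016633391+1900842429486=6833042030178 · T[21,13]:13*61068660380+411016633391=1204909218331 · T[21,14]:14*6302524580+61068660380=149304004500 · T[21,15]:15*452329200+6302524580=13087462580
[22] T[22,12]:12*6833042030178+26826851689001=108823356051137 · T[22,13]:13*1204909218331+6833042030178=22496861868481 · T[22,14]:14*149304004500+1204909218331=3295165281331 · T[22,15]:15*13087462580+149304004500=345615943200
[23] T[23,13]:13*22496861868481+108823356051137=401282560341390 · T[23,14]:14*3295165281331+22496861868481=68629175807115 · T[23,15]:15*345615943200+3295165281331=8479404429331
Read S(23,13) = 401282560341390, S(23,14) = 68629175807115, S(23,15) = 8479404429331.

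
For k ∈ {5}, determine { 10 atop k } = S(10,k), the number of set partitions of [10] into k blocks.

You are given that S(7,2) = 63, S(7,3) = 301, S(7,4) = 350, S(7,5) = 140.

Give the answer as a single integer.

42525

[8] T[8,3]:3*301+63=966 · T[8,4]:4*350+301=1701 · T[8,5]:5*140+350=1050
[9] T[9,4]:4*1701+966=7770 · T[9,5]:5*1050+1701=6951
[10] T[10,5]:5*6951+7770=42525
Read S(10,5) = 42525.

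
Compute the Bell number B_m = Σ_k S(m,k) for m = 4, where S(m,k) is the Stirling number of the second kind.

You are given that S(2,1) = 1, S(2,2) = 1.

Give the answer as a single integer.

15

row 3: T[3][1]=1·1+0=1  T[3][2]=2·1+1=3  T[3][3]=3·0+1=1
row 4: T[4][1]=1·1+0=1  T[4][2]=2·3+1=7  T[4][3]=3·1+3=6  T[4][4]=4·0+1=1
B_4 = ΣS(4,k) = 1+7+6+1 = 15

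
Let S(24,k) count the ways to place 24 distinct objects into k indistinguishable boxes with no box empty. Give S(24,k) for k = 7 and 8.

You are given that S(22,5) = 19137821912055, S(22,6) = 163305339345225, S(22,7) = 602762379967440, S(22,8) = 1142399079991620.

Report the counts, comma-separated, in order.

[23] T[23,6]:6*163305339345225+19137821912055=998969857983405 · T[23,7]:7*602762379967440+163305339345225=4382641999117305 · T[23,8]:8*1142399079991620+602762379967440=9741955019900400
[24] T[24,7]:7*4382641999117305+998969857983405=31677463851804540 · T[24,8]:8*9741955019900400+4382641999117305=82318282158320505
Read S(24,7) = 31677463851804540, S(24,8) = 82318282158320505.

31677463851804540, 82318282158320505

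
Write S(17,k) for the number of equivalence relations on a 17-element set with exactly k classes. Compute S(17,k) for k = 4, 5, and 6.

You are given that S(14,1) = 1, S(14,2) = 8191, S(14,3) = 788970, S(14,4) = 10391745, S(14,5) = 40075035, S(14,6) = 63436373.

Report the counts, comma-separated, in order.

@15  (15,2):8191·2+1→16383, (15,3):788970·3+8191→2375101, (15,4):10391745·4+788970→42355950, (15,5):40075035·5+10391745→210766920, (15,6):63436373·6+40075035→420693273
@16  (16,3):2375101·3+16383→7141686, (16,4):42355950·4+2375101→171798901, (16,5):210766920·5+42355950→1096190550, (16,6):420693273·6+210766920→2734926558
@17  (17,4):171798901·4+7141686→694337290, (17,5):1096190550·5+171798901→5652751651, (17,6):2734926558·6+1096190550→17505749898
Read S(17,4) = 694337290, S(17,5) = 5652751651, S(17,6) = 17505749898.

694337290, 5652751651, 17505749898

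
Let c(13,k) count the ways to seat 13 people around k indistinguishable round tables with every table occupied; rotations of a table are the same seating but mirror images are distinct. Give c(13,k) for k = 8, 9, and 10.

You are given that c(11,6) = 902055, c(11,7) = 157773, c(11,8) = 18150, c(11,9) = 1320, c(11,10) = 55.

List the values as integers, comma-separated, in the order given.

r12: T_12,7=11×157773+902055=2637558; T_12,8=11×18150+157773=357423; T_12,9=11×1320+18150=32670; T_12,10=11×55+1320=1925
r13: T_13,8=12×357423+2637558=6926634; T_13,9=12×32670+357423=749463; T_13,10=12×1925+32670=55770
Read c(13,8) = 6926634, c(13,9) = 749463, c(13,10) = 55770.

6926634, 749463, 55770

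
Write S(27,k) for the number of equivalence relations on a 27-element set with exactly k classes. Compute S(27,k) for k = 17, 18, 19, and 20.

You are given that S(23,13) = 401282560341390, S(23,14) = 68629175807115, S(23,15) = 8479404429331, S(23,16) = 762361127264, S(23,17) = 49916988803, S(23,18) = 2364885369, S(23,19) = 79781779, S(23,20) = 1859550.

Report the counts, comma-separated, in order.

35569317763922670, 3270191625210510, 229268487458010, 12246296312250

@24  (24,14):68629175807115·14+401282560341390→1362091021641000, (24,15):8479404429331·15+68629175807115→195820242247080, (24,16):762361127264·16+8479404429331→20677182465555, (24,17):49916988803·17+762361127264→1610949936915, (24,18):2364885369·18+49916988803→92484925445, (24,19):79781779·19+2364885369→3880739170, (24,20):1859550·20+79781779→116972779
@25  (25,15):195820242247080·15+1362091021641000→4299394655347200, (25,16):20677182465555·16+195820242247080→526655161695960, (25,17):1610949936915·17+20677182465555→48063331393110, (25,18):92484925445·18+1610949936915→3275678594925, (25,19):3880739170·19+92484925445→166218969675, (25,20):116972779·20+3880739170→6220194750
@26  (26,16):526655161695960·16+4299394655347200→12725877242482560, (26,17):48063331393110·17+526655161695960→1343731795378830, (26,18):3275678594925·18+48063331393110→107025546101760, (26,19):166218969675·19+3275678594925→6433839018750, (26,20):6220194750·20+166218969675→290622864675
@27  (27,17):1343731795378830·17+12725877242482560→35569317763922670, (27,18):107025546101760·18+1343731795378830→3270191625210510, (27,19):6433839018750·19+107025546101760→229268487458010, (27,20):290622864675·20+6433839018750→12246296312250
Read S(27,17) = 35569317763922670, S(27,18) = 3270191625210510, S(27,19) = 229268487458010, S(27,20) = 12246296312250.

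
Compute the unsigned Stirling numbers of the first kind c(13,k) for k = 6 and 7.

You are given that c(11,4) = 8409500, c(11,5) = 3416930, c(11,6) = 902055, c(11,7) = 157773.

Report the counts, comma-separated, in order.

r12: T_12,5=11×3416930+8409500=45995730; T_12,6=11×902055+3416930=13339535; T_12,7=11×157773+902055=2637558
r13: T_13,6=12×13339535+45995730=206070150; T_13,7=12×2637558+13339535=44990231
Read c(13,6) = 206070150, c(13,7) = 44990231.

206070150, 44990231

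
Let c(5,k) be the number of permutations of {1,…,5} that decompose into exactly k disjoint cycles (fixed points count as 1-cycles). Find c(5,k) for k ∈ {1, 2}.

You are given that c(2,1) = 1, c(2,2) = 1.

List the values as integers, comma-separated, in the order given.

row 3: T[3][1]=2·1+0=2  T[3][2]=2·1+1=3
row 4: T[4][1]=3·2+0=6  T[4][2]=3·3+2=11
row 5: T[5][1]=4·6+0=24  T[5][2]=4·11+6=50
Read c(5,1) = 24, c(5,2) = 50.

24, 50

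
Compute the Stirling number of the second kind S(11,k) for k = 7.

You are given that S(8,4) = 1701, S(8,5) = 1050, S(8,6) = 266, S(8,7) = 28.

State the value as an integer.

63987

[9] T[9,5]:5*1050+1701=6951 · T[9,6]:6*266+1050=2646 · T[9,7]:7*28+266=462
[10] T[10,6]:6*2646+6951=22827 · T[10,7]:7*462+2646=5880
[11] T[11,7]:7*5880+22827=63987
Read S(11,7) = 63987.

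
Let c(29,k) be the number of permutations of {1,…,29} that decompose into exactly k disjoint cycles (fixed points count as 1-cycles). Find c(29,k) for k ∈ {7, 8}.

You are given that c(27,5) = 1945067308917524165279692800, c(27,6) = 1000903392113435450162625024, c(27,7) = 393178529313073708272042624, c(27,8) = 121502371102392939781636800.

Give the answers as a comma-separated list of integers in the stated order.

354237722035840197377888292864, 114481515057741551880042390144

r28: T_28,6=27×1000903392113435450162625024+1945067308917524165279692800=28969458895980281319670568448; T_28,7=27×393178529313073708272042624+1000903392113435450162625024=11616723683566425573507775872; T_28,8=27×121502371102392939781636800+393178529313073708272042624=3673742549077683082376236224
r29: T_29,7=28×11616723683566425573507775872+28969458895980281319670568448=354237722035840197377888292864; T_29,8=28×3673742549077683082376236224+11616723683566425573507775872=114481515057741551880042390144
Read c(29,7) = 354237722035840197377888292864, c(29,8) = 114481515057741551880042390144.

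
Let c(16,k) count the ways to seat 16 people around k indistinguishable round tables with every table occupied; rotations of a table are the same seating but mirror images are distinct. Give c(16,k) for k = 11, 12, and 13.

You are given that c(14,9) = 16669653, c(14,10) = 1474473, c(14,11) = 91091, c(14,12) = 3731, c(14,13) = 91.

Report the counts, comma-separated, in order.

78558480, 4899622, 218400

r15: T_15,10=14×1474473+16669653=37312275; T_15,11=14×91091+1474473=2749747; T_15,12=14×3731+91091=143325; T_15,13=14×91+3731=5005
r16: T_16,11=15×2749747+37312275=78558480; T_16,12=15×143325+2749747=4899622; T_16,13=15×5005+143325=218400
Read c(16,11) = 78558480, c(16,12) = 4899622, c(16,13) = 218400.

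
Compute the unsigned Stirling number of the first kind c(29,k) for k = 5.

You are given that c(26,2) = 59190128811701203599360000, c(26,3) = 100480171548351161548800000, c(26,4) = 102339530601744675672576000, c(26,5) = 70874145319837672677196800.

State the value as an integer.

[27] T[27,3]:26*100480171548351161548800000+59190128811701203599360000=2671674589068831403868160000 · T[27,4]:26*102339530601744675672576000+100480171548351161548800000=2761307967193712729035776000 · T[27,5]:26*70874145319837672677196800+102339530601744675672576000=1945067308917524165279692800
[28] T[28,4]:27*2761307967193712729035776000+2671674589068831403868160000=77226989703299075087834112000 · T[28,5]:27*1945067308917524165279692800+2761307967193712729035776000=55278125307966865191587481600
[29] T[29,5]:28*55278125307966865191587481600+77226989703299075087834112000=1625014498326371300452283596800
Read c(29,5) = 1625014498326371300452283596800.

1625014498326371300452283596800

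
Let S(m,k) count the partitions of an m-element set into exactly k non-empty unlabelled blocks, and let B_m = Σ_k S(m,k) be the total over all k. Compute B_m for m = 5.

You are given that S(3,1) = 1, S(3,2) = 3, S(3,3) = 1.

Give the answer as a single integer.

52

i=4: T(4,1)=0+1·1=1 | T(4,2)=1+2·3=7 | T(4,3)=3+3·1=6 | T(4,4)=1+4·0=1
i=5: T(5,1)=0+1·1=1 | T(5,2)=1+2·7=15 | T(5,3)=7+3·6=25 | T(5,4)=6+4·1=10 | T(5,5)=1+5·0=1
B_5 = ΣS(5,k) = 1+15+25+10+1 = 52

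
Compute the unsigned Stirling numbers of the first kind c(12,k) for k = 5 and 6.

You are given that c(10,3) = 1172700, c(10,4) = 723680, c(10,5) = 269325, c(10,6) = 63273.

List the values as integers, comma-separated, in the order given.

45995730, 13339535

r11: T_11,4=10×723680+1172700=8409500; T_11,5=10×269325+723680=3416930; T_11,6=10×63273+269325=902055
r12: T_12,5=11×3416930+8409500=45995730; T_12,6=11×902055+3416930=13339535
Read c(12,5) = 45995730, c(12,6) = 13339535.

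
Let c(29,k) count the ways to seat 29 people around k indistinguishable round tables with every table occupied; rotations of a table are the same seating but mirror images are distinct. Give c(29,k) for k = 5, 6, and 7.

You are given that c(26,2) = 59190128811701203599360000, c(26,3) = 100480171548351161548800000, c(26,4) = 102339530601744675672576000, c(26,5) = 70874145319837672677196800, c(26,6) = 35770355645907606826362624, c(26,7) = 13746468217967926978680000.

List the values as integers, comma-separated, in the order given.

1625014498326371300452283596800, 866422974395414742142363398144, 354237722035840197377888292864

row 27: T[27][3]=26·100480171548351161548800000+59190128811701203599360000=2671674589068831403868160000  T[27][4]=26·102339530601744675672576000+100480171548351161548800000=2761307967193712729035776000  T[27][5]=26·70874145319837672677196800+102339530601744675672576000=1945067308917524165279692800  T[27][6]=26·35770355645907606826362624+70874145319837672677196800=1000903392113435450162625024  T[27][7]=26·13746468217967926978680000+35770355645907606826362624=393178529313073708272042624
row 28: T[28][4]=27·2761307967193712729035776000+2671674589068831403868160000=77226989703299075087834112000  T[28][5]=27·1945067308917524165279692800+2761307967193712729035776000=55278125307966865191587481600  T[28][6]=27·1000903392113435450162625024+1945067308917524165279692800=28969458895980281319670568448  T[28][7]=27·393178529313073708272042624+1000903392113435450162625024=11616723683566425573507775872
row 29: T[29][5]=28·55278125307966865191587481600+77226989703299075087834112000=1625014498326371300452283596800  T[29][6]=28·28969458895980281319670568448+55278125307966865191587481600=866422974395414742142363398144  T[29][7]=28·11616723683566425573507775872+28969458895980281319670568448=354237722035840197377888292864
Read c(29,5) = 1625014498326371300452283596800, c(29,6) = 866422974395414742142363398144, c(29,7) = 354237722035840197377888292864.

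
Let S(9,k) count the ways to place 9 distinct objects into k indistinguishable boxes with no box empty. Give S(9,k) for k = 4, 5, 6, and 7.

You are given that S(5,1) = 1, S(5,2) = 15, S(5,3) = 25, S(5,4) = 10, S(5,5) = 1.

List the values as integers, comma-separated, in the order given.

i=6: T(6,1)=0+1·1=1 | T(6,2)=1+2·15=31 | T(6,3)=15+3·25=90 | T(6,4)=25+4·10=65 | T(6,5)=10+5·1=15 | T(6,6)=1+6·0=1
i=7: T(7,2)=1+2·31=63 | T(7,3)=31+3·90=301 | T(7,4)=90+4·65=350 | T(7,5)=65+5·15=140 | T(7,6)=15+6·1=21 | T(7,7)=1+7·0=1
i=8: T(8,3)=63+3·301=966 | T(8,4)=301+4·350=1701 | T(8,5)=350+5·140=1050 | T(8,6)=140+6·21=266 | T(8,7)=21+7·1=28
i=9: T(9,4)=966+4·1701=7770 | T(9,5)=1701+5·1050=6951 | T(9,6)=1050+6·266=2646 | T(9,7)=266+7·28=462
Read S(9,4) = 7770, S(9,5) = 6951, S(9,6) = 2646, S(9,7) = 462.

7770, 6951, 2646, 462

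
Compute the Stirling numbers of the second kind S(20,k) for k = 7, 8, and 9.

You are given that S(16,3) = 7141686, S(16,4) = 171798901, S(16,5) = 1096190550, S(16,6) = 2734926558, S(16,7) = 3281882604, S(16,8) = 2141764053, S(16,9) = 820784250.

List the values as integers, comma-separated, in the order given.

11143554045652, 15170932662679, 12011282644725

@17  (17,4):171798901·4+7141686→694337290, (17,5):1096190550·5+171798901→5652751651, (17,6):2734926558·6+1096190550→17505749898, (17,7):3281882604·7+2734926558→25708104786, (17,8):2141764053·8+3281882604→20415995028, (17,9):820784250·9+2141764053→9528822303
@18  (18,5):5652751651·5+694337290→28958095545, (18,6):17505749898·6+5652751651→110687251039, (18,7):25708104786·7+17505749898→197462483400, (18,8):20415995028·8+25708104786→189036065010, (18,9):9528822303·9+20415995028→106175395755
@19  (19,6):110687251039·6+28958095545→693081601779, (19,7):197462483400·7+110687251039→1492924634839, (19,8):189036065010·8+197462483400→1709751003480, (19,9):106175395755·9+189036065010→1144614626805
@20  (20,7):1492924634839·7+693081601779→11143554045652, (20,8):1709751003480·8+1492924634839→15170932662679, (20,9):1144614626805·9+1709751003480→12011282644725
Read S(20,7) = 11143554045652, S(20,8) = 15170932662679, S(20,9) = 12011282644725.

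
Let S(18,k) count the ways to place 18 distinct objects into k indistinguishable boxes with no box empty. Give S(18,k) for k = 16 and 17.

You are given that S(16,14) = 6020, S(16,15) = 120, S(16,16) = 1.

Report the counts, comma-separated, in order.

9996, 153

[17] T[17,15]:15*120+6020=7820 · T[17,16]:16*1+120=136 · T[17,17]:17*0+1=1
[18] T[18,16]:16*136+7820=9996 · T[18,17]:17*1+136=153
Read S(18,16) = 9996, S(18,17) = 153.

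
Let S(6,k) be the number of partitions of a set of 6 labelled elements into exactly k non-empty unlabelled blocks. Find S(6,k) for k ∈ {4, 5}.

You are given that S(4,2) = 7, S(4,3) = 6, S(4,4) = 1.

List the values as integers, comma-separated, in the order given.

@5  (5,3):6·3+7→25, (5,4):1·4+6→10, (5,5):0·5+1→1
@6  (6,4):10·4+25→65, (6,5):1·5+10→15
Read S(6,4) = 65, S(6,5) = 15.

65, 15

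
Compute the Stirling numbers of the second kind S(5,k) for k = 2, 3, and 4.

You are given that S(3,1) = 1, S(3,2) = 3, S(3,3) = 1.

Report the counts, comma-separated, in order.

[4] T[4,1]:1*1+0=1 · T[4,2]:2*3+1=7 · T[4,3]:3*1+3=6 · T[4,4]:4*0+1=1
[5] T[5,2]:2*7+1=15 · T[5,3]:3*6+7=25 · T[5,4]:4*1+6=10
Read S(5,2) = 15, S(5,3) = 25, S(5,4) = 10.

15, 25, 10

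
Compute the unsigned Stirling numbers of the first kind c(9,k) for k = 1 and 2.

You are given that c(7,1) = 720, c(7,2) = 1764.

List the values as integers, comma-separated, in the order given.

40320, 109584

r8: T_8,1=7×720+0=5040; T_8,2=7×1764+720=13068
r9: T_9,1=8×5040+0=40320; T_9,2=8×13068+5040=109584
Read c(9,1) = 40320, c(9,2) = 109584.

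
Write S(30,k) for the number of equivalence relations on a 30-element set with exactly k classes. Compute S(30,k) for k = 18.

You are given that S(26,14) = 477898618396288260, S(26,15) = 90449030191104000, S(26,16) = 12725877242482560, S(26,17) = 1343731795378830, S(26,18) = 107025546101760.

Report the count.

68591811024147549270

i=27: T(27,15)=477898618396288260+15·90449030191104000=1834634071262848260 | T(27,16)=90449030191104000+16·12725877242482560=294063066070824960 | T(27,17)=12725877242482560+17·1343731795378830=35569317763922670 | T(27,18)=1343731795378830+18·107025546101760=3270191625210510
i=28: T(28,16)=1834634071262848260+16·294063066070824960=6539643128396047620 | T(28,17)=294063066070824960+17·35569317763922670=898741468057510350 | T(28,18)=35569317763922670+18·3270191625210510=94432767017711850
i=29: T(29,17)=6539643128396047620+17·898741468057510350=21818248085373723570 | T(29,18)=898741468057510350+18·94432767017711850=2598531274376323650
i=30: T(30,18)=21818248085373723570+18·2598531274376323650=68591811024147549270
Read S(30,18) = 68591811024147549270.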